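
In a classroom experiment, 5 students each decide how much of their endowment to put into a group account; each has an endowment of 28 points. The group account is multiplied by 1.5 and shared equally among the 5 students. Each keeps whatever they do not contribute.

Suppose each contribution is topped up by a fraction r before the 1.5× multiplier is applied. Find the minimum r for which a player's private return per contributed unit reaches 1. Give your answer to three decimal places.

2.333

With matching at rate r, one contributed unit becomes (1 + r) in the group account and returns 1.5 × (1 + r) / 5 to the contributor.
Setting this equal to 1: 1 + r = 5/1.5 = 3.3333.
So the minimum matching rate is r = 3.3333 − 1 = 2.333.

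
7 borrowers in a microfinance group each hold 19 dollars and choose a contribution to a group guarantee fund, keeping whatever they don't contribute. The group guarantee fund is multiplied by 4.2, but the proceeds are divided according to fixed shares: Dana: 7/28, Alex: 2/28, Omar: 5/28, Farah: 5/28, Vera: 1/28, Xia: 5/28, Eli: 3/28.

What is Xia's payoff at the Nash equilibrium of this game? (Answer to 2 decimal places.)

Each unit j contributes comes back to j as 4.2 × (j's share), so j prefers to contribute only if that share exceeds 1/4.2 = 0.2381; otherwise keeping the unit dominates.
Dana alone (share 7/28) is above the threshold, contributing 19; the remaining 6 contribute 0. Total contributed: 19.
Xia keeps 19 and receives 4.2 × 19 × 5/28 = 14.25 from the group guarantee fund, for a payoff of 33.25.

33.25 dollars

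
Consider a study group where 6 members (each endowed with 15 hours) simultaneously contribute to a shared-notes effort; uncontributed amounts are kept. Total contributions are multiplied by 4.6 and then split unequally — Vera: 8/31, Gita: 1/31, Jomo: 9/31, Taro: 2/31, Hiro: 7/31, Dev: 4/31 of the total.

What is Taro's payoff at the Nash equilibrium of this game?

28.35 hours

For player j, contributing a unit is worthwhile iff 4.6 × (j's share) ≥ 1, i.e. iff j's share is at least 0.2174.
The shares above 0.2174 belong to Vera, Jomo and Hiro, contributing 15 each; the remaining 3 contribute 0. Total contributed: 45.
Taro keeps 15 and receives 4.6 × 45 × 2/31 = 13.35 from the shared-notes effort, for a payoff of 28.35.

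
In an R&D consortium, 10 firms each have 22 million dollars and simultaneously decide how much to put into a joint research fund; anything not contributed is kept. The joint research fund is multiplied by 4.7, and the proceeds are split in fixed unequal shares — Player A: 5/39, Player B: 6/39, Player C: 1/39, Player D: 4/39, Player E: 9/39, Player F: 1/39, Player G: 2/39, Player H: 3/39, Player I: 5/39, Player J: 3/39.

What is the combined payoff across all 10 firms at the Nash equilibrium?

Player j's private return per contributed unit is 4.7 × (j's share). Contributing is weakly dominant for j when that share is at least 1/4.7 = 0.2128, and contributing 0 is dominant otherwise.
The only share above 0.2128 is Player E's 9/39, contributing 22; the remaining 9 contribute 0. Total contributed: 22.
The joint research fund pays out 4.7 × 22 = 103.40 in total (split across the unequal shares, but the aggregate is all that matters for the group sum).
The 9 free-riders keep 22 each, adding 198. Group total = 198 + 103.40 = 301.40.

301.40 million dollars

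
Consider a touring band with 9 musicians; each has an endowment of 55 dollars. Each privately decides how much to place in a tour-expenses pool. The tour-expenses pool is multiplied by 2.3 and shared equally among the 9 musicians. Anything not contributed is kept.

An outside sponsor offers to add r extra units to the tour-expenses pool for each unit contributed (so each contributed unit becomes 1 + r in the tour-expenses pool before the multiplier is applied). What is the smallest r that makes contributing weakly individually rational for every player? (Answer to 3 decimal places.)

2.913

With matching at rate r, one contributed unit becomes (1 + r) in the tour-expenses pool and returns 2.3 × (1 + r) / 9 to the contributor.
Setting this equal to 1: 1 + r = 9/2.3 = 3.9130.
So the minimum matching rate is r = 3.9130 − 1 = 2.913.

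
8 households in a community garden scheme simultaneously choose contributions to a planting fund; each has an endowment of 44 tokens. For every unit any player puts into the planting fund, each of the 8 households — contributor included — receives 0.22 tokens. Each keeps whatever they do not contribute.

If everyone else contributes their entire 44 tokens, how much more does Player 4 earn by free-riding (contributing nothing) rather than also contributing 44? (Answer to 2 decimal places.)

Switching from a contribution of 44 to 0 lets Player 4 keep an extra 44 tokens, but lowers the planting fund by 44, which costs Player 4 their own share of that drop: 0.22 × 44 = 9.68.
Net gain = 44 − 9.68 = 34.32. The private return per contributed unit (0.22) is below 1, so free-riding is indeed the best response regardless of what the others do.

34.32 tokens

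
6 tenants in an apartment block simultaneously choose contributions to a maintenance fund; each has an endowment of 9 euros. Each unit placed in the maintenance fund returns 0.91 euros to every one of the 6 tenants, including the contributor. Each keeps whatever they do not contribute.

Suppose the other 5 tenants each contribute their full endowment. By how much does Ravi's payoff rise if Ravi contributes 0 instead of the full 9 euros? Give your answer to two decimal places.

Switching from a contribution of 9 to 0 lets Ravi keep an extra 9 euros, but lowers the maintenance fund by 9, which costs Ravi their own share of that drop: 0.91 × 9 = 8.19.
Net gain = 9 − 8.19 = 0.81. The private return per contributed unit (0.91) is below 1, so free-riding is indeed the best response regardless of what the others do.

0.81 euros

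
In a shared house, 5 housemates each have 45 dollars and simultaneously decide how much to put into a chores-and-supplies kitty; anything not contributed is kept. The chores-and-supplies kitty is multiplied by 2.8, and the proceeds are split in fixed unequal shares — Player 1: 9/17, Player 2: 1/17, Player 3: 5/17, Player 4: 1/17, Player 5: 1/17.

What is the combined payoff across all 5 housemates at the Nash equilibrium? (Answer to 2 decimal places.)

306.00 dollars

A player with share s gets back 2.8·s per unit contributed, so full contribution is dominant for anyone with s > 1/2.8 = 0.3571 and zero contribution is dominant for anyone below.
Player 1 alone (share 9/17) is above the threshold, contributing 45; the remaining 4 contribute 0. Total contributed: 45.
The chores-and-supplies kitty pays out 2.8 × 45 = 126.00 in total (split across the unequal shares, but the aggregate is all that matters for the group sum).
The 4 free-riders keep 45 each, adding 180. Group total = 180 + 126.00 = 306.00.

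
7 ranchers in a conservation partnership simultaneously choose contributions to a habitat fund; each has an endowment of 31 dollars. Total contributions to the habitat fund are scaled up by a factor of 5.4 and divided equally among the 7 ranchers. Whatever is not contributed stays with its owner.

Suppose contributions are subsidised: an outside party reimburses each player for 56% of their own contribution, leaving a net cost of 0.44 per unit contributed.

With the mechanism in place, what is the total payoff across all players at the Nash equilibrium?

1293.32 dollars

The effective private return per unit is now (5.4/7) / 0.44 = 1.7532 > 1, so every player's dominant strategy flips to full contribution.
At the Nash equilibrium everyone contributes 31. Group total payoff = 7 × (31 × 0.56 + 5.4 × 31) = 1293.32.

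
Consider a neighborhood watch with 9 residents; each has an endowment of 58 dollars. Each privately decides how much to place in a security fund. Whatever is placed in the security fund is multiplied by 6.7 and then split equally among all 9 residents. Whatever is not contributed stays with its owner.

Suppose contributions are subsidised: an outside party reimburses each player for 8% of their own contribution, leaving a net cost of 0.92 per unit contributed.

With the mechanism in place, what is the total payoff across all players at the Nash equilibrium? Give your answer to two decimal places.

522.00 dollars

The effective private return is (6.7/9) / 0.92 = 0.8092, which is still under 1, so the mechanism doesn't change anyone's dominant strategy: zero contribution.
Everyone keeps their endowment and the group total is 9 × 58 = 522.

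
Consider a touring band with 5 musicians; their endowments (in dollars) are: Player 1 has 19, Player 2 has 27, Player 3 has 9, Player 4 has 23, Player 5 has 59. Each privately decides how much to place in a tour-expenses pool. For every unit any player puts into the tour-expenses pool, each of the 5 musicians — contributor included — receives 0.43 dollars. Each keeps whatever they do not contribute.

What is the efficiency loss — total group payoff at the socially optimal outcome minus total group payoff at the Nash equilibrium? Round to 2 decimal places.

The private return per contributed unit is 0.43 < 1 for everyone, so the Nash equilibrium is zero contribution and the group total is Σ E_j = 19 + 27 + 9 + 23 + 59 = 137.
Each contributed unit returns 2.150 to the group, so the social optimum is full contribution by everyone: group total = 2.150 × 137 = 294.55.
Efficiency loss = (2.150 − 1) × 137 = 157.55.

157.55 dollars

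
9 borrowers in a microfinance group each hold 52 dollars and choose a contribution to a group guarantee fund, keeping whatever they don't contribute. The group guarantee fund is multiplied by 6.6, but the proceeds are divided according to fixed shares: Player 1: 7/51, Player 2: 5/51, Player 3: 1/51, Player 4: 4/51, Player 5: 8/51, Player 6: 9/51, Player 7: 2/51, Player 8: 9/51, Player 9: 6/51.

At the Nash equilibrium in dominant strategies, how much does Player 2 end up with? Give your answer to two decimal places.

Each unit j contributes comes back to j as 6.6 × (j's share), so j prefers to contribute only if that share exceeds 1/6.6 = 0.1515; otherwise keeping the unit dominates.
Player 5, Player 6 and Player 8 clear that bar, contributing 52 each; the remaining 6 contribute 0. Total contributed: 156.
Player 2 keeps 52 and receives 6.6 × 156 × 5/51 = 100.94 from the group guarantee fund, for a payoff of 152.94.

152.94 dollars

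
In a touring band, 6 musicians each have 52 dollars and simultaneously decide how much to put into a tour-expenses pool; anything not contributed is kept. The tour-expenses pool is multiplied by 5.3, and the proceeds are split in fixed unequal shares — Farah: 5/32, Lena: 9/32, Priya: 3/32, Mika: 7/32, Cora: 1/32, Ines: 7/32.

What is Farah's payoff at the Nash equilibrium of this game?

For player j, contributing a unit is worthwhile iff 5.3 × (j's share) ≥ 1, i.e. iff j's share is at least 0.1887.
The shares above 0.1887 belong to Lena, Mika and Ines, contributing 52 each; the remaining 3 contribute 0. Total contributed: 156.
Farah keeps 52 and receives 5.3 × 156 × 5/32 = 129.19 from the tour-expenses pool, for a payoff of 181.19.

181.19 dollars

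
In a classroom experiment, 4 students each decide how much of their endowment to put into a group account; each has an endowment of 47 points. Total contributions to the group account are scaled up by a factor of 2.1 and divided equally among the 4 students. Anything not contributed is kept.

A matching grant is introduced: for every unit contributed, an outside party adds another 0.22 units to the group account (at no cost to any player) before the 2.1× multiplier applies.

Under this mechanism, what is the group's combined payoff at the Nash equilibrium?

188.00 points

Even with the mechanism, each unit contributed returns only 2.1 × 1.22 / 4 = 0.6405 per unit of net cost, so contributing nothing is still dominant.
Everyone keeps their endowment and the group total is 4 × 47 = 188.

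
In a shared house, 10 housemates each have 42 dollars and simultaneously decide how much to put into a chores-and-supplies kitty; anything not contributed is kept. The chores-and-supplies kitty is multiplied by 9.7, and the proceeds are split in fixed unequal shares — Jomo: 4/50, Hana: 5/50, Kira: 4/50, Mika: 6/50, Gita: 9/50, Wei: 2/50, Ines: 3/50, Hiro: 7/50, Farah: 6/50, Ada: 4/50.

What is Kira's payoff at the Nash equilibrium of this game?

172.37 dollars

Each unit j contributes comes back to j as 9.7 × (j's share), so j prefers to contribute only if that share exceeds 1/9.7 = 0.1031; otherwise keeping the unit dominates.
Mika, Gita, Hiro and Farah clear that bar, contributing 42 each; the remaining 6 contribute 0. Total contributed: 168.
Kira keeps 42 and receives 9.7 × 168 × 4/50 = 130.37 from the chores-and-supplies kitty, for a payoff of 172.37.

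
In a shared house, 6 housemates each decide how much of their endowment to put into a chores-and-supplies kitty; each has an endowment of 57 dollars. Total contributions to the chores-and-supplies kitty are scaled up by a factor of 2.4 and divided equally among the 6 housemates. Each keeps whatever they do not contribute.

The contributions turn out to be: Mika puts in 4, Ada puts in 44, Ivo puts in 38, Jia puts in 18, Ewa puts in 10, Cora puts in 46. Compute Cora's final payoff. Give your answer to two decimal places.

Total contributed: 4 + 44 + 38 + 18 + 10 + 46 = 160.
Each receives 2.4 × 160 / 6 = 64.00 from the chores-and-supplies kitty.
Cora keeps 57 − 46 = 11, so Cora's payoff is 11 + 64.00 = 75.00.

75.00 dollars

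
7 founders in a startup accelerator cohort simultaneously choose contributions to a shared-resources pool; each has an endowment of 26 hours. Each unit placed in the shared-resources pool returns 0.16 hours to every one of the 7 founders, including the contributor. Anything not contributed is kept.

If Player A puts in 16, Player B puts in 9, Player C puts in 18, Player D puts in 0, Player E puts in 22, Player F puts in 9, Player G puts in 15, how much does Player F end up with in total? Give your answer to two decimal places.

31.24 hours

Total contributed: 16 + 9 + 18 + 0 + 22 + 9 + 15 = 89.
Each receives 0.16 × 89 = 14.24 from the shared-resources pool.
Player F keeps 26 − 9 = 17, so Player F's payoff is 17 + 14.24 = 31.24.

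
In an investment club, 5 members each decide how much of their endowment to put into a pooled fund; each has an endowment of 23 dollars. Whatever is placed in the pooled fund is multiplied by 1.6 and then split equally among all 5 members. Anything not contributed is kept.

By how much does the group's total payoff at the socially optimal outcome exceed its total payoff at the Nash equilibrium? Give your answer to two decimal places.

Each contributed unit returns 1.6/5 = 0.3200 to its contributor — below 1 — so contributing 0 is dominant for every player. At the Nash equilibrium everyone keeps their 23, and the group total is 5 × 23 = 115.
Each contributed unit returns 1.600 to the group as a whole (0.3200 to each of 5 players), which exceeds 1, so the social optimum is full contribution: group total = 1.600 × 115 = 184.00.
Efficiency loss = 184.00 − 115 = 69.00.

69.00 dollars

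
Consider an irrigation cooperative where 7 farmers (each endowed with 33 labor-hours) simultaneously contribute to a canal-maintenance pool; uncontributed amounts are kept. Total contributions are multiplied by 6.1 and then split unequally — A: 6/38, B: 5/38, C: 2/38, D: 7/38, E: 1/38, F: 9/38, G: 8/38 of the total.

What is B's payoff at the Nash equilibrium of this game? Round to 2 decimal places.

112.46 labor-hours

Each unit j contributes comes back to j as 6.1 × (j's share), so j prefers to contribute only if that share exceeds 1/6.1 = 0.1639; otherwise keeping the unit dominates.
D, F and G are above the threshold, contributing 33 each; the remaining 4 contribute 0. Total contributed: 99.
B keeps 33 and receives 6.1 × 99 × 5/38 = 79.46 from the canal-maintenance pool, for a payoff of 112.46.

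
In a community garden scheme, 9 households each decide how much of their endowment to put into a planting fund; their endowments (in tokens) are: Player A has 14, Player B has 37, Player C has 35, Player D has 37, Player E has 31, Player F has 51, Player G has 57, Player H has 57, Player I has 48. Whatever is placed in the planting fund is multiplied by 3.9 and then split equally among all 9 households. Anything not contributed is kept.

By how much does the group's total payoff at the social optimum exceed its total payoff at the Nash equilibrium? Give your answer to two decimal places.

1064.30 tokens

The private return per contributed unit is 3.9/9 = 0.4333 < 1 for every player regardless of endowment, so the Nash equilibrium is zero contribution and the group total is Σ E_j = 14 + 37 + 35 + 37 + 31 + 51 + 57 + 57 + 48 = 367.
Each contributed unit returns 3.900 to the group, so the social optimum is full contribution by everyone: group total = 3.900 × 367 = 1431.30.
Efficiency loss = (3.900 − 1) × 367 = 1064.30.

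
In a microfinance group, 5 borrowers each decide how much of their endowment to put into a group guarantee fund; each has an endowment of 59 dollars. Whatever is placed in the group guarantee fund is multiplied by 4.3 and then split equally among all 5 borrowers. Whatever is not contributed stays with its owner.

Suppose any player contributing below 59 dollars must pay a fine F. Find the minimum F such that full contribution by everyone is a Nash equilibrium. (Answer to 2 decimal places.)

Given the others contribute fully, the best deviation is to contribute 0 (any partial contribution still incurs the fine and gives up units whose private return 0.8600 is below 1).
Deviating from 59 to 0 saves 59 dollars but forfeits the deviator's share of the drop in the group guarantee fund: 4.3/5 × 59 = 50.74.
So the deviation gain is 59 − 50.74 = 8.26, and the fine must be at least 8.26 dollars to wipe it out.

8.26 dollars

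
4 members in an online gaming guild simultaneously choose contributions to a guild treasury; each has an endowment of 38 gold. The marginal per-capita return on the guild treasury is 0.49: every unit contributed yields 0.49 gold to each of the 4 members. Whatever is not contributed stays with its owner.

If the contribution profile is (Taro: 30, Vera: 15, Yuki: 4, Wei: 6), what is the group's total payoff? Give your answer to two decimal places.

Total contributed: 30 + 15 + 4 + 6 = 55; total kept: 4 × 38 − 55 = 97.
The guild treasury pays out 0.49 × 4 × 55 = 107.80 in aggregate.
Group total = 97 + 107.80 = 204.80.

204.80 gold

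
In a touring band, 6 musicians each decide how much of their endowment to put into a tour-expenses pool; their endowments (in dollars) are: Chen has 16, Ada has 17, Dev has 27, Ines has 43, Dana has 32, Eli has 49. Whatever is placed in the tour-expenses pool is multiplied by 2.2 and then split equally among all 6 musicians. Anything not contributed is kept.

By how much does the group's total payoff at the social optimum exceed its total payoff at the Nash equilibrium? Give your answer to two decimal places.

220.80 dollars

The private return per contributed unit is 2.2/6 = 0.3667 < 1 for every player regardless of endowment, so the Nash equilibrium is zero contribution and the group total is Σ E_j = 16 + 17 + 27 + 43 + 32 + 49 = 184.
Each contributed unit returns 2.200 to the group, so the social optimum is full contribution by everyone: group total = 2.200 × 184 = 404.80.
Efficiency loss = (2.200 − 1) × 184 = 220.80.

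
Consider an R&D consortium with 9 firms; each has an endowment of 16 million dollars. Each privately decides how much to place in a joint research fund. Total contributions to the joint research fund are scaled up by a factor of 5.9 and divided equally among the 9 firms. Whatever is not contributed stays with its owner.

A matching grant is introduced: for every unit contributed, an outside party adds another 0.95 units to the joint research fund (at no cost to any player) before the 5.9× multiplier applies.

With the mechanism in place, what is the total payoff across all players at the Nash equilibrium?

1656.72 million dollars

Under the mechanism each unit contributed yields 5.9 × 1.95 / 9 = 1.2783 back to its contributor per unit of net cost, which exceeds 1, making full contribution the dominant choice for everyone.
At the Nash equilibrium everyone contributes 16. Group total payoff = 5.9 × 1.95 × 144 = 1656.72.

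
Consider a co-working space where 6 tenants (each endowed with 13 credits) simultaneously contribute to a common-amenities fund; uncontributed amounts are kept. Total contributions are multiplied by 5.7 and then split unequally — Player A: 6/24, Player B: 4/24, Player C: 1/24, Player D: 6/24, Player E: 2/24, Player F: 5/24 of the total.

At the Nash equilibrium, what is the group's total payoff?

For player j, contributing a unit is worthwhile iff 5.7 × (j's share) ≥ 1, i.e. iff j's share is at least 0.1754.
Player A, Player D and Player F clear that bar, contributing 13 each; the remaining 3 contribute 0. Total contributed: 39.
The common-amenities fund pays out 5.7 × 39 = 222.30 in total (split across the unequal shares, but the aggregate is all that matters for the group sum).
The 3 free-riders keep 13 each, adding 39. Group total = 39 + 222.30 = 261.30.

261.30 credits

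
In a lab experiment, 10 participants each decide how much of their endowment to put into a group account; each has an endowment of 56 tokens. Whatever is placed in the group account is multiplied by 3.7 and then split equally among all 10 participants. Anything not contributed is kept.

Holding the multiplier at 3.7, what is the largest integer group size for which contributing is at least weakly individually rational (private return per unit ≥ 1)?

3

Private return per unit is 3.7/(group size), which is ≥ 1 whenever the group size is ≤ 3.7.
The largest such integer is 3.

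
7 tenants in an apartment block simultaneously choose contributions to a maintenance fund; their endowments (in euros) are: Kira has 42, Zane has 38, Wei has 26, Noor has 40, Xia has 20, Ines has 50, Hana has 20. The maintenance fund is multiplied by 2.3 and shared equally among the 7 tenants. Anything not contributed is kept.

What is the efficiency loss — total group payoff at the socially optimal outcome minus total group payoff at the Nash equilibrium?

306.80 euros

The private return per contributed unit is 2.3/7 = 0.3286 < 1 for every player regardless of endowment, so the Nash equilibrium is zero contribution and the group total is Σ E_j = 42 + 38 + 26 + 40 + 20 + 50 + 20 = 236.
Each contributed unit returns 2.300 to the group, so the social optimum is full contribution by everyone: group total = 2.300 × 236 = 542.80.
Efficiency loss = (2.300 − 1) × 236 = 306.80.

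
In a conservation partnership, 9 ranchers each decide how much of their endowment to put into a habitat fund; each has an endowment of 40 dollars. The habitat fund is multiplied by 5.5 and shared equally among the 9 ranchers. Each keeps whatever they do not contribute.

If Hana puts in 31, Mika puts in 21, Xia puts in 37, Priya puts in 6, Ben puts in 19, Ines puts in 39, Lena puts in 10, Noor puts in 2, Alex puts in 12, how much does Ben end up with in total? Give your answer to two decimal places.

Total contributed: 31 + 21 + 37 + 6 + 19 + 39 + 10 + 2 + 12 = 177.
Each receives 5.5 × 177 / 9 = 108.17 from the habitat fund.
Ben keeps 40 − 19 = 21, so Ben's payoff is 21 + 108.17 = 129.17.

129.17 dollars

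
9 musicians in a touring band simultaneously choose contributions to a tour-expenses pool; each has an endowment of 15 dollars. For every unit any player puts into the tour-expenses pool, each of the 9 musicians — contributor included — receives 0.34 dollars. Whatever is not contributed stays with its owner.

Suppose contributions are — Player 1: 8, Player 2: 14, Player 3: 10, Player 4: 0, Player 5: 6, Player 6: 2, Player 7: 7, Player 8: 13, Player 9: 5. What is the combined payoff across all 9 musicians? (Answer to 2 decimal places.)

268.90 dollars

Total contributed: 8 + 14 + 10 + 0 + 6 + 2 + 7 + 13 + 5 = 65; total kept: 9 × 15 − 65 = 70.
The tour-expenses pool pays out 0.34 × 9 × 65 = 198.90 in aggregate.
Group total = 70 + 198.90 = 268.90.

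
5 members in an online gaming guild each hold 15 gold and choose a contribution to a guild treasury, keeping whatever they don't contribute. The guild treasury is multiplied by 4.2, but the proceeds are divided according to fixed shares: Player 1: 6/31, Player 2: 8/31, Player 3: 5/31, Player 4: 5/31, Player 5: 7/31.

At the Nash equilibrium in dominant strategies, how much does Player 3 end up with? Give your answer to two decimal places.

25.16 gold

Each unit j contributes comes back to j as 4.2 × (j's share), so j prefers to contribute only if that share exceeds 1/4.2 = 0.2381; otherwise keeping the unit dominates.
The only share above 0.2381 is Player 2's 8/31, contributing 15; the remaining 4 contribute 0. Total contributed: 15.
Player 3 keeps 15 and receives 4.2 × 15 × 5/31 = 10.16 from the guild treasury, for a payoff of 25.16.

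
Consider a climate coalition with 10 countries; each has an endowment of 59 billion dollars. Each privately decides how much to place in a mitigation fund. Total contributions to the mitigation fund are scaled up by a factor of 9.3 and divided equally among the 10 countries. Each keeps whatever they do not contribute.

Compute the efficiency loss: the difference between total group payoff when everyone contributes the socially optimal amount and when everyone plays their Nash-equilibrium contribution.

Each contributed unit returns 9.3/10 = 0.9300 to its contributor — below 1 — so contributing 0 is dominant for every player. At the Nash equilibrium everyone keeps their 59, and the group total is 10 × 59 = 590.
Each contributed unit returns 9.300 to the group as a whole (0.9300 to each of 10 players), which exceeds 1, so the social optimum is full contribution: group total = 9.300 × 590 = 5487.00.
Efficiency loss = 5487.00 − 590 = 4897.00.

4897.00 billion dollars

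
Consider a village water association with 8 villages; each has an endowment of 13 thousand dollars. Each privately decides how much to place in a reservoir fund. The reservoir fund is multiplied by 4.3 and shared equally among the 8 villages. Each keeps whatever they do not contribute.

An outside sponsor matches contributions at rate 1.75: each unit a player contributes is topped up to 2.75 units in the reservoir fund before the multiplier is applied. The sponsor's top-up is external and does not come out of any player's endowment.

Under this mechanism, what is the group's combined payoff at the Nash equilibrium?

1229.80 thousand dollars

Under the mechanism each unit contributed yields 4.3 × 2.75 / 8 = 1.4781 back to its contributor per unit of net cost, which exceeds 1, making full contribution the dominant choice for everyone.
So the Nash equilibrium is full contribution by all 8; the group earns 4.3 × 2.75 × 104 = 1229.80.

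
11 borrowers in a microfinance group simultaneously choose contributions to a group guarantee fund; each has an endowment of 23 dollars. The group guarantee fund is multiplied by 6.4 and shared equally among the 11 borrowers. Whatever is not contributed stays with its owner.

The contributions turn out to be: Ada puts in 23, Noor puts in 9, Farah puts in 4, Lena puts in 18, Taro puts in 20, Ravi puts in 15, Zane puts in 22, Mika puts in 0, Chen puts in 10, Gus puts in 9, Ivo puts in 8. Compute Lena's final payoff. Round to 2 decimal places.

85.29 dollars

Total contributed: 23 + 9 + 4 + 18 + 20 + 15 + 22 + 0 + 10 + 9 + 8 = 138.
Each receives 6.4 × 138 / 11 = 80.29 from the group guarantee fund.
Lena keeps 23 − 18 = 5, so Lena's payoff is 5 + 80.29 = 85.29.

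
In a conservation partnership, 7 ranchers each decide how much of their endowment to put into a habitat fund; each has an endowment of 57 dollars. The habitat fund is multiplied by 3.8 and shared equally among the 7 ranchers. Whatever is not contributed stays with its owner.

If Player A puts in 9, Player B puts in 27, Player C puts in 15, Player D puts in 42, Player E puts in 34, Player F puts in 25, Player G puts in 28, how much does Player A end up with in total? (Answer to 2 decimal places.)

Total contributed: 9 + 27 + 15 + 42 + 34 + 25 + 28 = 180.
Each receives 3.8 × 180 / 7 = 97.71 from the habitat fund.
Player A keeps 57 − 9 = 48, so Player A's payoff is 48 + 97.71 = 145.71.

145.71 dollars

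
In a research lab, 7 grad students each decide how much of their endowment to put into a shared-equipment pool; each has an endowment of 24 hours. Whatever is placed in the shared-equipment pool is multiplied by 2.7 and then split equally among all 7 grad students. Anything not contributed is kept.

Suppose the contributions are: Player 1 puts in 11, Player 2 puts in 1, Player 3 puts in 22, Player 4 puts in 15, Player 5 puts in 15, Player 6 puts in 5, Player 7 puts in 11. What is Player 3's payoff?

32.86 hours

Total contributed: 11 + 1 + 22 + 15 + 15 + 5 + 11 = 80.
Each receives 2.7 × 80 / 7 = 30.86 from the shared-equipment pool.
Player 3 keeps 24 − 22 = 2, so Player 3's payoff is 2 + 30.86 = 32.86.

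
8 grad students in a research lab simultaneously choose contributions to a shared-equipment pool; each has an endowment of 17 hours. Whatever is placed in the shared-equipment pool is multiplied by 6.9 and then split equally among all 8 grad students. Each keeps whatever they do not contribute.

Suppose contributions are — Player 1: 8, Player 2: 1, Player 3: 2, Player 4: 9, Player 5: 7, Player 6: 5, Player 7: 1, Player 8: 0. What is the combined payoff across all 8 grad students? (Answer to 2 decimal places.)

Total contributed: 8 + 1 + 2 + 9 + 7 + 5 + 1 + 0 = 33; total kept: 8 × 17 − 33 = 103.
The shared-equipment pool pays out 6.9 × 33 = 227.70 in aggregate.
Group total = 103 + 227.70 = 330.70.

330.70 hours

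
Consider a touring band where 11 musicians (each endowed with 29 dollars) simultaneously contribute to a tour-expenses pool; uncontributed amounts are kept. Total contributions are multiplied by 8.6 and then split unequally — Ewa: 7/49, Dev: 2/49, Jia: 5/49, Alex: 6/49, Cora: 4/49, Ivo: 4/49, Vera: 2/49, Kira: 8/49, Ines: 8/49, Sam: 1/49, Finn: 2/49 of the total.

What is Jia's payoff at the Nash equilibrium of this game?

130.80 dollars

Each unit j contributes comes back to j as 8.6 × (j's share), so j prefers to contribute only if that share exceeds 1/8.6 = 0.1163; otherwise keeping the unit dominates.
Ewa, Alex, Kira and Ines are above the threshold, contributing 29 each; the remaining 7 contribute 0. Total contributed: 116.
Jia keeps 29 and receives 8.6 × 116 × 5/49 = 101.80 from the tour-expenses pool, for a payoff of 130.80.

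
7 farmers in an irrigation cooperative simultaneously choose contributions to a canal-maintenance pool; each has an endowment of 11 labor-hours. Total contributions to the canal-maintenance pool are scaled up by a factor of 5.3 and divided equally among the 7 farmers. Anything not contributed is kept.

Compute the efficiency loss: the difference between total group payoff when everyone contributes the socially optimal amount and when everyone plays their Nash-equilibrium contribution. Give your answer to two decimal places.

Each contributed unit returns 5.3/7 = 0.7571 to its contributor — below 1 — so contributing 0 is dominant for every player. At the Nash equilibrium everyone keeps their 11, and the group total is 7 × 11 = 77.
Each contributed unit returns 5.300 to the group as a whole (0.7571 to each of 7 players), which exceeds 1, so the social optimum is full contribution: group total = 5.300 × 77 = 408.10.
Efficiency loss = 408.10 − 77 = 331.10.

331.10 labor-hours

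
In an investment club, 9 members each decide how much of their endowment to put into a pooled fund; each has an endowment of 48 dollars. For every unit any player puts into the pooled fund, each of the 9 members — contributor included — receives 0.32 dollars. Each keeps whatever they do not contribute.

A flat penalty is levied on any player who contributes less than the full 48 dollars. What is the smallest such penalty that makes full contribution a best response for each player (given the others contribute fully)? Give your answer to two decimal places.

32.64 dollars

Given the others contribute fully, the best deviation is to contribute 0 (any partial contribution still incurs the fine and gives up units whose private return 0.32 is below 1).
Deviating from 48 to 0 saves 48 dollars but forfeits the deviator's share of the drop in the pooled fund: 0.32 × 48 = 15.36.
So the deviation gain is 48 − 15.36 = 32.64, and the fine must be at least 32.64 dollars to wipe it out.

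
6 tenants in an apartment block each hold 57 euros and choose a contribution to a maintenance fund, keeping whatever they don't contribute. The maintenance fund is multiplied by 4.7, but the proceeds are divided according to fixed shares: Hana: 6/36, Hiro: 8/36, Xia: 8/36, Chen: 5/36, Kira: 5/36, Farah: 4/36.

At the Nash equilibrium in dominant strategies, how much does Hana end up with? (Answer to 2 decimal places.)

146.30 euros

Each unit j contributes comes back to j as 4.7 × (j's share), so j prefers to contribute only if that share exceeds 1/4.7 = 0.2128; otherwise keeping the unit dominates.
Hiro and Xia are above the threshold, contributing 57 each; the remaining 4 contribute 0. Total contributed: 114.
Hana keeps 57 and receives 4.7 × 114 × 6/36 = 89.30 from the maintenance fund, for a payoff of 146.30.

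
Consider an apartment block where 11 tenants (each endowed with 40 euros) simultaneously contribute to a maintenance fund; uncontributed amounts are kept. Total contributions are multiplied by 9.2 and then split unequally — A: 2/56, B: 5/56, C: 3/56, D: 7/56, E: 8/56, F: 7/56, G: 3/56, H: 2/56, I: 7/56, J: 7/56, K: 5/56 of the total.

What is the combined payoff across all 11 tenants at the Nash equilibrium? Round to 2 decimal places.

2080.00 euros

For player j, contributing a unit is worthwhile iff 9.2 × (j's share) ≥ 1, i.e. iff j's share is at least 0.1087.
The shares above 0.1087 belong to D, E, F, I and J, contributing 40 each; the remaining 6 contribute 0. Total contributed: 200.
The maintenance fund pays out 9.2 × 200 = 1840.00 in total (split across the unequal shares, but the aggregate is all that matters for the group sum).
The 6 free-riders keep 40 each, adding 240. Group total = 240 + 1840.00 = 2080.00.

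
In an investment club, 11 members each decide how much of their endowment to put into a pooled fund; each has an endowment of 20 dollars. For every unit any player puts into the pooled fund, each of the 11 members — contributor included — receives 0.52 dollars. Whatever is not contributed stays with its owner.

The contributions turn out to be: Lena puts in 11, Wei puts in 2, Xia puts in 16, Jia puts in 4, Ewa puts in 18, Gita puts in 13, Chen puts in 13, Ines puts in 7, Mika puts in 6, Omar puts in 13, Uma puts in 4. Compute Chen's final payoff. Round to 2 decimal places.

Total contributed: 11 + 2 + 16 + 4 + 18 + 13 + 13 + 7 + 6 + 13 + 4 = 107.
Each receives 0.52 × 107 = 55.64 from the pooled fund.
Chen keeps 20 − 13 = 7, so Chen's payoff is 7 + 55.64 = 62.64.

62.64 dollars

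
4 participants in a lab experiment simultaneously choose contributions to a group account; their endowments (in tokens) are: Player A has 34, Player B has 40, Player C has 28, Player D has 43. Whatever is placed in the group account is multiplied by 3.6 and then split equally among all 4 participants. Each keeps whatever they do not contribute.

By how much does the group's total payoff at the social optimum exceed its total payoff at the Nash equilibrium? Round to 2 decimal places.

The private return per contributed unit is 3.6/4 = 0.9000 < 1 for every player regardless of endowment, so the Nash equilibrium is zero contribution and the group total is Σ E_j = 34 + 40 + 28 + 43 = 145.
Each contributed unit returns 3.600 to the group, so the social optimum is full contribution by everyone: group total = 3.600 × 145 = 522.00.
Efficiency loss = (3.600 − 1) × 145 = 377.00.

377.00 tokens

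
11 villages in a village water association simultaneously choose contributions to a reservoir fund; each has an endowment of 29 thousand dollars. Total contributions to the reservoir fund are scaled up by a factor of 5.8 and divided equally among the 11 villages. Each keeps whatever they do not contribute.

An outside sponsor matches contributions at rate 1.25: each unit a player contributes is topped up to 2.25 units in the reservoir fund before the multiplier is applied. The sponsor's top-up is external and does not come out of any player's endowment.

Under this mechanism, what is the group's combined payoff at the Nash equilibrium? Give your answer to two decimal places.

4162.95 thousand dollars

With the mechanism, a contributed unit returns 5.8 × 2.25 / 11 = 1.1864 per unit of net cost to the contributor — now above 1 — so contributing fully is weakly dominant for every player.
So the Nash equilibrium is full contribution by all 11; the group earns 5.8 × 2.25 × 319 = 4162.95.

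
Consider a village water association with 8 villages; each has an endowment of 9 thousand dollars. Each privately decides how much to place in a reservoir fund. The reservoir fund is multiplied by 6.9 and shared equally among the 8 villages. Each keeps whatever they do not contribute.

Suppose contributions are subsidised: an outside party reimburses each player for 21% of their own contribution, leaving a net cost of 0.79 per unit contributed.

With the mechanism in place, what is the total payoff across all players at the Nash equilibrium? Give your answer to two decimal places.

With the mechanism, a contributed unit returns (6.9/8) / 0.79 = 1.0918 per unit of net cost to the contributor — now above 1 — so contributing fully is weakly dominant for every player.
So the Nash equilibrium is full contribution by all 8; the group earns 8 × (9 × 0.21 + 6.9 × 9) = 511.92.

511.92 thousand dollars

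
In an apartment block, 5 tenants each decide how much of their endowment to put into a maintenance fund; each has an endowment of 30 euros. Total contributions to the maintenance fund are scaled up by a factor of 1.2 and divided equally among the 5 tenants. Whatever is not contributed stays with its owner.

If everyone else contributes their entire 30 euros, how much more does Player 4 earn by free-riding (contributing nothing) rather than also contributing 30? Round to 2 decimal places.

22.80 euros

Switching from a contribution of 30 to 0 lets Player 4 keep an extra 30 euros, but lowers the maintenance fund by 30, which costs Player 4 their own share of that drop: 1.2/5 × 30 = 7.20.
Net gain = 30 − 7.20 = 22.80. The private return per contributed unit (0.2400) is below 1, so free-riding is indeed the best response regardless of what the others do.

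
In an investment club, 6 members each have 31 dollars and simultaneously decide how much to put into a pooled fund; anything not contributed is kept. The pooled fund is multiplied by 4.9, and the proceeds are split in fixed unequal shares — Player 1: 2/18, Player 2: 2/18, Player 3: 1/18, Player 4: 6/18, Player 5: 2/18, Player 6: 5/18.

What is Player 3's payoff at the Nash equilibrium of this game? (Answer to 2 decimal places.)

47.88 dollars

A player with share s gets back 4.9·s per unit contributed, so full contribution is dominant for anyone with s > 1/4.9 = 0.2041 and zero contribution is dominant for anyone below.
Player 4 and Player 6 clear that bar, contributing 31 each; the remaining 4 contribute 0. Total contributed: 62.
Player 3 keeps 31 and receives 4.9 × 62 × 1/18 = 16.88 from the pooled fund, for a payoff of 47.88.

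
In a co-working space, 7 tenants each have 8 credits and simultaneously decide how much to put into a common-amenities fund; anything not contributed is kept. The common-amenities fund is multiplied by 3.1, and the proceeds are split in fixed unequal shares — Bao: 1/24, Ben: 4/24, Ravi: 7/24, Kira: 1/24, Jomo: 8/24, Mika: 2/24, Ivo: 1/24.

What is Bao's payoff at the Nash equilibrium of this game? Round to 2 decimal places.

9.03 credits

Each unit j contributes comes back to j as 3.1 × (j's share), so j prefers to contribute only if that share exceeds 1/3.1 = 0.3226; otherwise keeping the unit dominates.
Jomo alone (share 8/24) is above the threshold, contributing 8; the remaining 6 contribute 0. Total contributed: 8.
Bao keeps 8 and receives 3.1 × 8 × 1/24 = 1.03 from the common-amenities fund, for a payoff of 9.03.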